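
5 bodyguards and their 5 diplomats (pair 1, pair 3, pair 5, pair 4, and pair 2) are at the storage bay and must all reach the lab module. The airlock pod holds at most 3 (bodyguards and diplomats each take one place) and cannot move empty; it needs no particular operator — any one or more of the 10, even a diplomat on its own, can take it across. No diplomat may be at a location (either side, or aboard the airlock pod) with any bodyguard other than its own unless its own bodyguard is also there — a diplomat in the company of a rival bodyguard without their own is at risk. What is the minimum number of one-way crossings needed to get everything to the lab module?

Counting alone: each trip to the lab module takes at most 3 across and each return brings at least 1 back, so after t trips out (and t−1 returns) at most 3t − (t−1) of the 10 are across; that first reaches 10 at t = 5, so at least 9 crossings are needed.
The safety rule pushes this higher. Following every safe sequence of crossings, the most of the 10 that can be at the lab module as the airlock pod arrives there on crossing 9 is 9 — never all 10.
So no plan with fewer than 11 crossings exists, and this one achieves 11:
1. bodyguard 1 and diplomat 1 cross → the lab module.
2. bodyguard 1 crosses ← the storage bay.
3. diplomat 3, diplomat 4, and diplomat 5 cross → the lab module.
4. diplomat 1 crosses ← the storage bay.
5. bodyguard 3, bodyguard 4, and bodyguard 5 cross → the lab module.
6. bodyguard 3 and diplomat 3 cross ← the storage bay.
7. bodyguard 1, bodyguard 2, and bodyguard 3 cross → the lab module.
8. diplomat 5 crosses ← the storage bay.
9. diplomat 1 and diplomat 3 cross → the lab module.
10. diplomat 1 crosses ← the storage bay.
11. diplomat 1, diplomat 2, and diplomat 5 cross → the lab module.

11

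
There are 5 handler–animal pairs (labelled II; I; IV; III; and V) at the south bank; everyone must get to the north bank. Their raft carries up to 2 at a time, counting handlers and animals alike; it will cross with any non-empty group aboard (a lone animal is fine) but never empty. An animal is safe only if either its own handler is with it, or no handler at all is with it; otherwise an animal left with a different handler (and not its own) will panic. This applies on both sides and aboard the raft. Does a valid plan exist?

Following every safe sequence of crossings from the start, the most of the 10 that can be at the north bank as the raft arrives there on crossings 1, 3, 5, 7 is 2, 3, 4, 5 respectively; the best ever achieved is 5 of 10.
From crossing 9 on, no configuration arises that was not already reachable earlier: only 82 distinct safe configurations (who is on which side, and where the raft is) can ever be reached, none of them has everyone across, and every continuation just revisits them. So no valid plan exists.

No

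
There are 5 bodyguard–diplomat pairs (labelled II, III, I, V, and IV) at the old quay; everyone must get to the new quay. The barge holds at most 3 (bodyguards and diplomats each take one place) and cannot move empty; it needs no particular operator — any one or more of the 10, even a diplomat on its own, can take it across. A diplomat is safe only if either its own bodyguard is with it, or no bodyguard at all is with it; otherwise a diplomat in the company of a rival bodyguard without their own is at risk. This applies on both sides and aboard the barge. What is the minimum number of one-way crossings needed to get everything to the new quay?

Counting alone: each trip to the new quay takes at most 3 across and each return brings at least 1 back, so after t trips out (and t−1 returns) at most 3t − (t−1) of the 10 are across; that first reaches 10 at t = 5, so at least 9 crossings are needed.
The safety rule pushes this higher. Following every safe sequence of crossings, the most of the 10 that can be at the new quay as the barge arrives there on crossing 9 is 9 — never all 10.
So no plan with fewer than 11 crossings exists, and this one achieves 11:
1. bodyguard II and diplomat II cross → the new quay.
2. bodyguard II crosses ← the old quay.
3. diplomat I, diplomat III, and diplomat V cross → the new quay.
4. diplomat II crosses ← the old quay.
5. bodyguard I, bodyguard III, and bodyguard V cross → the new quay.
6. bodyguard III and diplomat III cross ← the old quay.
7. bodyguard II, bodyguard III, and bodyguard IV cross → the new quay.
8. diplomat I crosses ← the old quay.
9. diplomat II and diplomat III cross → the new quay.
10. diplomat II crosses ← the old quay.
11. diplomat I, diplomat II, and diplomat IV cross → the new quay.

11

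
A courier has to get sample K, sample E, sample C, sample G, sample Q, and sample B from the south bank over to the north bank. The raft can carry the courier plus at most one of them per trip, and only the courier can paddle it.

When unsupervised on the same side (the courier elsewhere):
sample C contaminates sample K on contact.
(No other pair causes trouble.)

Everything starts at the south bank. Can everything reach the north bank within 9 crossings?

No

Counting alone: the courier can take at most 1 across per trip to the north bank, so moving all 6 needs at least 6 loaded trips out, with a return between consecutive ones — at least 11 crossings.
Since 9 < 11, 9 crossings cannot be enough. (The shortest complete plan in fact takes 11:)
1. Courier goes to the north bank with sample K.  [the south bank: sample B, sample C, sample E, sample G, sample Q | the north bank: sample K]
2. Courier goes back to the south bank alone.  [the south bank: sample B, sample C, sample E, sample G, sample Q | the north bank: sample K]
3. Courier goes to the north bank with sample E.  [the south bank: sample B, sample C, sample G, sample Q | the north bank: sample E, sample K]
4. Courier goes back to the south bank alone.  [the south bank: sample B, sample C, sample G, sample Q | the north bank: sample E, sample K]
5. Courier goes to the north bank with sample G.  [the south bank: sample B, sample C, sample Q | the north bank: sample E, sample G, sample K]
6. Courier goes back to the south bank alone.  [the south bank: sample B, sample C, sample Q | the north bank: sample E, sample G, sample K]
7. Courier goes to the north bank with sample Q.  [the south bank: sample B, sample C | the north bank: sample E, sample G, sample K, sample Q]
8. Courier goes back to the south bank alone.  [the south bank: sample B, sample C | the north bank: sample E, sample G, sample K, sample Q]
9. Courier goes to the north bank with sample B.  [the south bank: sample C | the north bank: sample B, sample E, sample G, sample K, sample Q]
10. Courier goes back to the south bank alone.  [the south bank: sample C | the north bank: sample B, sample E, sample G, sample K, sample Q]
11. Courier goes to the north bank with sample C.  [the south bank: — | the north bank: sample B, sample C, sample E, sample G, sample K, sample Q]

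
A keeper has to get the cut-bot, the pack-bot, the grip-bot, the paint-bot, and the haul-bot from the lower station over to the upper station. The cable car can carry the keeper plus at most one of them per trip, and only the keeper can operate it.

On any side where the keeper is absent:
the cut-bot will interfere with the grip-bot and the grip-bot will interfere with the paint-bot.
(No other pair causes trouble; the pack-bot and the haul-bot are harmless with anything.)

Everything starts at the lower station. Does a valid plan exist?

1. Keeper goes to the upper station with the grip-bot.  [the lower station: the cut-bot, the haul-bot, the pack-bot, the paint-bot | the upper station: the grip-bot]
2. Keeper goes back to the lower station alone.  [the lower station: the cut-bot, the haul-bot, the pack-bot, the paint-bot | the upper station: the grip-bot]
3. Keeper goes to the upper station with the cut-bot.  [the lower station: the haul-bot, the pack-bot, the paint-bot | the upper station: the cut-bot, the grip-bot]
4. Keeper goes back to the lower station with the grip-bot.  [the lower station: the grip-bot, the haul-bot, the pack-bot, the paint-bot | the upper station: the cut-bot]
5. Keeper goes to the upper station with the paint-bot.  [the lower station: the grip-bot, the haul-bot, the pack-bot | the upper station: the cut-bot, the paint-bot]
6. Keeper goes back to the lower station alone.  [the lower station: the grip-bot, the haul-bot, the pack-bot | the upper station: the cut-bot, the paint-bot]
7. Keeper goes to the upper station with the pack-bot.  [the lower station: the grip-bot, the haul-bot | the upper station: the cut-bot, the pack-bot, the paint-bot]
8. Keeper goes back to the lower station alone.  [the lower station: the grip-bot, the haul-bot | the upper station: the cut-bot, the pack-bot, the paint-bot]
9. Keeper goes to the upper station with the haul-bot.  [the lower station: the grip-bot | the upper station: the cut-bot, the haul-bot, the pack-bot, the paint-bot]
10. Keeper goes back to the lower station alone.  [the lower station: the grip-bot | the upper station: the cut-bot, the haul-bot, the pack-bot, the paint-bot]
11. Keeper goes to the upper station with the grip-bot.  [the lower station: — | the upper station: the cut-bot, the grip-bot, the haul-bot, the pack-bot, the paint-bot]

Yes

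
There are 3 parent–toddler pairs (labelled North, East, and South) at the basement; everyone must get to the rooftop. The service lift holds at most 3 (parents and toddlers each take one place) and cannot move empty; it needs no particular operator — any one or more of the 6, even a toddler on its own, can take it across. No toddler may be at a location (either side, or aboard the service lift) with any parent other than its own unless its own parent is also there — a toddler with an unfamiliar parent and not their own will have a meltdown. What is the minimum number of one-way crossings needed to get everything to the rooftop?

Counting alone: each trip to the rooftop takes at most 3 across and each return brings at least 1 back, so after t trips out (and t−1 returns) at most 3t − (t−1) of the 6 are across; that first reaches 6 at t = 3, so at least 5 crossings are needed.
The plan below uses exactly 5 crossings, so it is optimal:
1. parent North and toddler North cross → the rooftop.
2. parent North crosses ← the basement.
3. parent East, parent North, and parent South cross → the rooftop.
4. toddler North crosses ← the basement.
5. toddler East, toddler North, and toddler South cross → the rooftop.

5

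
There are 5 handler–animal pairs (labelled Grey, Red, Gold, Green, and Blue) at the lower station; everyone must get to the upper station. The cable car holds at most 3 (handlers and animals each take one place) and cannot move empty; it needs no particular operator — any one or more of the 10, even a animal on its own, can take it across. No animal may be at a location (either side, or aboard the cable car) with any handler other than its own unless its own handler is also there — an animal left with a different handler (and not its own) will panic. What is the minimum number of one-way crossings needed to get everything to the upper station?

11

Counting alone: each trip to the upper station takes at most 3 across and each return brings at least 1 back, so after t trips out (and t−1 returns) at most 3t − (t−1) of the 10 are across; that first reaches 10 at t = 5, so at least 9 crossings are needed.
The safety rule pushes this higher. Following every safe sequence of crossings, the most of the 10 that can be at the upper station as the cable car arrives there on crossing 9 is 9 — never all 10.
So no plan with fewer than 11 crossings exists, and this one achieves 11:
1. animal Grey and handler Grey cross → the upper station.
2. handler Grey crosses ← the lower station.
3. animal Gold, animal Green, and animal Red cross → the upper station.
4. animal Grey crosses ← the lower station.
5. handler Gold, handler Green, and handler Red cross → the upper station.
6. animal Red and handler Red cross ← the lower station.
7. handler Blue, handler Grey, and handler Red cross → the upper station.
8. animal Gold crosses ← the lower station.
9. animal Grey and animal Red cross → the upper station.
10. animal Grey crosses ← the lower station.
11. animal Blue, animal Gold, and animal Grey cross → the upper station.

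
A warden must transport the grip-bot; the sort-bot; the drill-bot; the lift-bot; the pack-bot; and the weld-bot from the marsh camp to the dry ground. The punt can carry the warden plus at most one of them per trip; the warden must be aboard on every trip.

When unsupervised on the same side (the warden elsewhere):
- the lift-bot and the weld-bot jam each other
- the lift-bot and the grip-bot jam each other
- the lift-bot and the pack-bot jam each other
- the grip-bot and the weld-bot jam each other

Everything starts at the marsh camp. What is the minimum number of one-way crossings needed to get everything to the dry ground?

Whatever the first load, the items left behind include a forbidden pair without the warden. No opening move is safe, so no plan exists.

impossible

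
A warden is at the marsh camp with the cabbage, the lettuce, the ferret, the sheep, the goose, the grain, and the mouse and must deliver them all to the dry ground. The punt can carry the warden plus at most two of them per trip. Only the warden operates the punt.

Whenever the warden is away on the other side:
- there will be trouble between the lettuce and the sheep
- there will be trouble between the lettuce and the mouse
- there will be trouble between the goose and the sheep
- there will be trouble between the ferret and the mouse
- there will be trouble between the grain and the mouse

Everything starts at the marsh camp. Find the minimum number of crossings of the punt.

9

Counting alone: the warden can take at most 2 across per trip to the dry ground, so moving all 7 needs at least 4 loaded trips out, with a return between consecutive ones — at least 7 crossings.
The safety rule pushes this higher. Following every safe sequence of crossings, the most of the 7 that can be at the dry ground as the punt arrives there on crossing 7 is 6 — never all 7.
So no plan with fewer than 9 crossings exists, and this one achieves 9:
1. Warden goes to the dry ground with the mouse and the sheep.  [the marsh camp: the cabbage, the ferret, the goose, the grain, the lettuce | the dry ground: the mouse, the sheep]
2. Warden goes back to the marsh camp alone.  [the marsh camp: the cabbage, the ferret, the goose, the grain, the lettuce | the dry ground: the mouse, the sheep]
3. Warden goes to the dry ground with the cabbage.  [the marsh camp: the ferret, the goose, the grain, the lettuce | the dry ground: the cabbage, the mouse, the sheep]
4. Warden goes back to the marsh camp alone.  [the marsh camp: the ferret, the goose, the grain, the lettuce | the dry ground: the cabbage, the mouse, the sheep]
5. Warden goes to the dry ground with the ferret and the lettuce.  [the marsh camp: the goose, the grain | the dry ground: the cabbage, the ferret, the lettuce, the mouse, the sheep]
6. Warden goes back to the marsh camp with the mouse and the sheep.  [the marsh camp: the goose, the grain, the mouse, the sheep | the dry ground: the cabbage, the ferret, the lettuce]
7. Warden goes to the dry ground with the goose and the grain.  [the marsh camp: the mouse, the sheep | the dry ground: the cabbage, the ferret, the goose, the grain, the lettuce]
8. Warden goes back to the marsh camp alone.  [the marsh camp: the mouse, the sheep | the dry ground: the cabbage, the ferret, the goose, the grain, the lettuce]
9. Warden goes to the dry ground with the mouse and the sheep.  [the marsh camp: — | the dry ground: the cabbage, the ferret, the goose, the grain, the lettuce, the mouse, the sheep]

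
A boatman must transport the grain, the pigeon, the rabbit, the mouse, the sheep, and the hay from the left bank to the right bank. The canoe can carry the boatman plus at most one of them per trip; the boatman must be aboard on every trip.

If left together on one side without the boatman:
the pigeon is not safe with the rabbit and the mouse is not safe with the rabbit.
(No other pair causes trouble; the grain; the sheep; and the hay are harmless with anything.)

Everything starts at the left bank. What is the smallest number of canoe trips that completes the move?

Counting alone: the boatman can take at most 1 across per trip to the right bank, so moving all 6 needs at least 6 loaded trips out, with a return between consecutive ones — at least 11 crossings.
The safety rule pushes this higher. Following every safe sequence of crossings, the most of the 6 that can be at the right bank as the canoe arrives there on crossing 11 is 5 — never all 6.
So no plan with fewer than 13 crossings exists, and this one achieves 13:
1. Boatman goes to the right bank with the rabbit.  [the left bank: the grain, the hay, the mouse, the pigeon, the sheep | the right bank: the rabbit]
2. Boatman goes back to the left bank alone.  [the left bank: the grain, the hay, the mouse, the pigeon, the sheep | the right bank: the rabbit]
3. Boatman goes to the right bank with the grain.  [the left bank: the hay, the mouse, the pigeon, the sheep | the right bank: the grain, the rabbit]
4. Boatman goes back to the left bank alone.  [the left bank: the hay, the mouse, the pigeon, the sheep | the right bank: the grain, the rabbit]
5. Boatman goes to the right bank with the pigeon.  [the left bank: the hay, the mouse, the sheep | the right bank: the grain, the pigeon, the rabbit]
6. Boatman goes back to the left bank with the rabbit.  [the left bank: the hay, the mouse, the rabbit, the sheep | the right bank: the grain, the pigeon]
7. Boatman goes to the right bank with the mouse.  [the left bank: the hay, the rabbit, the sheep | the right bank: the grain, the mouse, the pigeon]
8. Boatman goes back to the left bank alone.  [the left bank: the hay, the rabbit, the sheep | the right bank: the grain, the mouse, the pigeon]
9. Boatman goes to the right bank with the sheep.  [the left bank: the hay, the rabbit | the right bank: the grain, the mouse, the pigeon, the sheep]
10. Boatman goes back to the left bank alone.  [the left bank: the hay, the rabbit | the right bank: the grain, the mouse, the pigeon, the sheep]
11. Boatman goes to the right bank with the hay.  [the left bank: the rabbit | the right bank: the grain, the hay, the mouse, the pigeon, the sheep]
12. Boatman goes back to the left bank alone.  [the left bank: the rabbit | the right bank: the grain, the hay, the mouse, the pigeon, the sheep]
13. Boatman goes to the right bank with the rabbit.  [the left bank: — | the right bank: the grain, the hay, the mouse, the pigeon, the rabbit, the sheep]

13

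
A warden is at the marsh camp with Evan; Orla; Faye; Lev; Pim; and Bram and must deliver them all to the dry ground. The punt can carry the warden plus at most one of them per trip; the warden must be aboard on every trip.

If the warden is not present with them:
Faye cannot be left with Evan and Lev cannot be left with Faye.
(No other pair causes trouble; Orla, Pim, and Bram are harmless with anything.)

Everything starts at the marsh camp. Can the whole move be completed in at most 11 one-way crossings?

No

Counting alone: the warden can take at most 1 across per trip to the dry ground, so moving all 6 needs at least 6 loaded trips out, with a return between consecutive ones — at least 11 crossings.
The safety rule pushes this higher. Following every safe sequence of crossings, the most of the 6 that can be at the dry ground as the punt arrives there on crossing 11 is 5 — never all 6.
So the move cannot be finished within 11 crossings. (The shortest complete plan takes 13:)
1. Warden goes to the dry ground with Faye.
2. Warden goes back to the marsh camp alone.
3. Warden goes to the dry ground with Evan.
4. Warden goes back to the marsh camp with Faye.
5. Warden goes to the dry ground with Lev.
6. Warden goes back to the marsh camp alone.
7. Warden goes to the dry ground with Orla.
8. Warden goes back to the marsh camp alone.
9. Warden goes to the dry ground with Pim.
10. Warden goes back to the marsh camp alone.
11. Warden goes to the dry ground with Bram.
12. Warden goes back to the marsh camp alone.
13. Warden goes to the dry ground with Faye.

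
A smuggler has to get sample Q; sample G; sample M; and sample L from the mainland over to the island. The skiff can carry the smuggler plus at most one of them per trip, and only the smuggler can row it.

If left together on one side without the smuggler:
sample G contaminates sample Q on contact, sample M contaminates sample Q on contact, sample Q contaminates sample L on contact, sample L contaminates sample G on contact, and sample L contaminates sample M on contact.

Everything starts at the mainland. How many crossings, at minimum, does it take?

impossible

Whatever the first load, the items left behind include a forbidden pair without the smuggler. No opening move is safe, so no plan exists.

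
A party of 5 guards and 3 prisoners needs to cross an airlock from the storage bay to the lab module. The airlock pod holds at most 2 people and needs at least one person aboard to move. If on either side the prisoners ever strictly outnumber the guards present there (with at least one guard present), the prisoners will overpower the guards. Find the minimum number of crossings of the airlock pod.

Counting alone: each trip to the lab module takes at most 2 across and each return brings at least 1 back, so after t trips out (and t−1 returns) at most 2t − (t−1) of the 8 are across; that first reaches 8 at t = 7, so at least 13 crossings are needed.
The plan below uses exactly 13 crossings, so it is optimal:
1. 2 prisoners → the lab module.  (the storage bay: 5G 1P; the lab module: 0G 2P)
2. 1 prisoner ← the storage bay.  (the storage bay: 5G 2P; the lab module: 0G 1P)
3. 2 prisoners → the lab module.  (the storage bay: 5G 0P; the lab module: 0G 3P)
4. 1 prisoner ← the storage bay.  (the storage bay: 5G 1P; the lab module: 0G 2P)
5. 2 guards → the lab module.  (the storage bay: 3G 1P; the lab module: 2G 2P)
6. 1 prisoner ← the storage bay.  (the storage bay: 3G 2P; the lab module: 2G 1P)
7. 1 guard and 1 prisoner → the lab module.  (the storage bay: 2G 1P; the lab module: 3G 2P)
8. 1 prisoner ← the storage bay.  (the storage bay: 2G 2P; the lab module: 3G 1P)
9. 2 prisoners → the lab module.  (the storage bay: 2G 0P; the lab module: 3G 3P)
10. 1 prisoner ← the storage bay.  (the storage bay: 2G 1P; the lab module: 3G 2P)
11. 1 guard and 1 prisoner → the lab module.  (the storage bay: 1G 0P; the lab module: 4G 3P)
12. 1 prisoner ← the storage bay.  (the storage bay: 1G 1P; the lab module: 4G 2P)
13. 1 guard and 1 prisoner → the lab module.  (the storage bay: 0G 0P; the lab module: 5G 3P)

13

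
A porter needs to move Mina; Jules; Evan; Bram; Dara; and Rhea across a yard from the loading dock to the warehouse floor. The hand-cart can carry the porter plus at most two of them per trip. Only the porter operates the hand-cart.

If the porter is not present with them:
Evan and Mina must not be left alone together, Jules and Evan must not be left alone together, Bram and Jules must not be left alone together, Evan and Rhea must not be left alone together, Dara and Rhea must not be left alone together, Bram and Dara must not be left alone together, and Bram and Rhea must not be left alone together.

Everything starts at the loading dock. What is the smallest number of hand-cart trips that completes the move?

Whatever the first load, the items left behind include a forbidden pair without the porter. No opening move is safe, so no plan exists.

impossible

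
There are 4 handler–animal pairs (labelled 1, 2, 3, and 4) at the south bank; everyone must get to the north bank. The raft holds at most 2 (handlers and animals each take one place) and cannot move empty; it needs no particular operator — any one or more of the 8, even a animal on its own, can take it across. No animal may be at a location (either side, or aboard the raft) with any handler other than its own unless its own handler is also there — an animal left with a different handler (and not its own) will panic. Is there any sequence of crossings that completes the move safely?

Following every safe sequence of crossings from the start, the most of the 8 that can be at the north bank as the raft arrives there on crossings 1, 3, 5 is 2, 3, 4 respectively; the best ever achieved is 4 of 8.
From crossing 7 on, no configuration arises that was not already reachable earlier: only 44 distinct safe configurations (who is on which side, and where the raft is) can ever be reached, none of them has everyone across, and every continuation just revisits them. So no valid plan exists.

No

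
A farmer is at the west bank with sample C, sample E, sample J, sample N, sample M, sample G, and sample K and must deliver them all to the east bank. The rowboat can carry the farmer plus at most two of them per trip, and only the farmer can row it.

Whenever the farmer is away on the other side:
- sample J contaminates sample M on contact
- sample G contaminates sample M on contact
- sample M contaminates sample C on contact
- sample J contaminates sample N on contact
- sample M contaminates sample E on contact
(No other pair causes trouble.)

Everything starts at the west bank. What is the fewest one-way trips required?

9

Counting alone: the farmer can take at most 2 across per trip to the east bank, so moving all 7 needs at least 4 loaded trips out, with a return between consecutive ones — at least 7 crossings.
The safety rule pushes this higher. Following every safe sequence of crossings, the most of the 7 that can be at the east bank as the rowboat arrives there on crossing 7 is 6 — never all 7.
So no plan with fewer than 9 crossings exists, and this one achieves 9:
1. Farmer goes to the east bank with sample J and sample M.  [the west bank: sample C, sample E, sample G, sample K, sample N | the east bank: sample J, sample M]
2. Farmer goes back to the west bank with sample J.  [the west bank: sample C, sample E, sample G, sample J, sample K, sample N | the east bank: sample M]
3. Farmer goes to the east bank with sample C and sample J.  [the west bank: sample E, sample G, sample K, sample N | the east bank: sample C, sample J, sample M]
4. Farmer goes back to the west bank with sample M.  [the west bank: sample E, sample G, sample K, sample M, sample N | the east bank: sample C, sample J]
5. Farmer goes to the east bank with sample E and sample M.  [the west bank: sample G, sample K, sample N | the east bank: sample C, sample E, sample J, sample M]
6. Farmer goes back to the west bank with sample M.  [the west bank: sample G, sample K, sample M, sample N | the east bank: sample C, sample E, sample J]
7. Farmer goes to the east bank with sample G and sample K.  [the west bank: sample M, sample N | the east bank: sample C, sample E, sample G, sample J, sample K]
8. Farmer goes back to the west bank alone.  [the west bank: sample M, sample N | the east bank: sample C, sample E, sample G, sample J, sample K]
9. Farmer goes to the east bank with sample M and sample N.  [the west bank: — | the east bank: sample C, sample E, sample G, sample J, sample K, sample M, sample N]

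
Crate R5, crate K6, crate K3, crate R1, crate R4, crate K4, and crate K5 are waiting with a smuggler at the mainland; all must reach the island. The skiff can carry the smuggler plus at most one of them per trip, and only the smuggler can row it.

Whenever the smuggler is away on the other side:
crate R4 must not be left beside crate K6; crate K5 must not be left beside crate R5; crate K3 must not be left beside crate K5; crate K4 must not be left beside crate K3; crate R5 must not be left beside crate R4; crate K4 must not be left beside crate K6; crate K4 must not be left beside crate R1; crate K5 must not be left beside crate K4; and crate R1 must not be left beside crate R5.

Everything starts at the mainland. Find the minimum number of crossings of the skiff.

Whatever the first load, the items left behind include a forbidden pair without the smuggler. No opening move is safe, so no plan exists.

impossible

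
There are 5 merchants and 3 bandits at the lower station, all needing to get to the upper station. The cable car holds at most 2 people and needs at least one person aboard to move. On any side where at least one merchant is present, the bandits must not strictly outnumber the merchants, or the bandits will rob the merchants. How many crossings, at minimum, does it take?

13

Counting alone: each trip to the upper station takes at most 2 across and each return brings at least 1 back, so after t trips out (and t−1 returns) at most 2t − (t−1) of the 8 are across; that first reaches 8 at t = 7, so at least 13 crossings are needed.
The plan below uses exactly 13 crossings, so it is optimal:
1. 2 bandits → the upper station.  (the lower station: 5M 1B; the upper station: 0M 2B)
2. 1 bandit ← the lower station.  (the lower station: 5M 2B; the upper station: 0M 1B)
3. 2 bandits → the upper station.  (the lower station: 5M 0B; the upper station: 0M 3B)
4. 1 bandit ← the lower station.  (the lower station: 5M 1B; the upper station: 0M 2B)
5. 2 merchants → the upper station.  (the lower station: 3M 1B; the upper station: 2M 2B)
6. 1 bandit ← the lower station.  (the lower station: 3M 2B; the upper station: 2M 1B)
7. 1 merchant and 1 bandit → the upper station.  (the lower station: 2M 1B; the upper station: 3M 2B)
8. 1 bandit ← the lower station.  (the lower station: 2M 2B; the upper station: 3M 1B)
9. 2 bandits → the upper station.  (the lower station: 2M 0B; the upper station: 3M 3B)
10. 1 bandit ← the lower station.  (the lower station: 2M 1B; the upper station: 3M 2B)
11. 1 merchant and 1 bandit → the upper station.  (the lower station: 1M 0B; the upper station: 4M 3B)
12. 1 bandit ← the lower station.  (the lower station: 1M 1B; the upper station: 4M 2B)
13. 1 merchant and 1 bandit → the upper station.  (the lower station: 0M 0B; the upper station: 5M 3B)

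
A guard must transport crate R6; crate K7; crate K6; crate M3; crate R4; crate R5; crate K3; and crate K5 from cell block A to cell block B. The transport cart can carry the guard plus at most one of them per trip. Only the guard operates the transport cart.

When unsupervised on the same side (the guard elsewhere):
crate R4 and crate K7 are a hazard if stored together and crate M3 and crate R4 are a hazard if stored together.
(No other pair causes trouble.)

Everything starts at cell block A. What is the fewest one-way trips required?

Counting alone: the guard can take at most 1 across per trip to cell block B, so moving all 8 needs at least 8 loaded trips out, with a return between consecutive ones — at least 15 crossings.
The safety rule pushes this higher. Following every safe sequence of crossings, the most of the 8 that can be at cell block B as the transport cart arrives there on crossing 15 is 7 — never all 8.
So no plan with fewer than 17 crossings exists, and this one achieves 17:
1. Guard goes to cell block B with crate R4.  [cell block A: crate K3, crate K5, crate K6, crate K7, crate M3, crate R5, crate R6 | cell block B: crate R4]
2. Guard goes back to cell block A alone.  [cell block A: crate K3, crate K5, crate K6, crate K7, crate M3, crate R5, crate R6 | cell block B: crate R4]
3. Guard goes to cell block B with crate R6.  [cell block A: crate K3, crate K5, crate K6, crate K7, crate M3, crate R5 | cell block B: crate R4, crate R6]
4. Guard goes back to cell block A alone.  [cell block A: crate K3, crate K5, crate K6, crate K7, crate M3, crate R5 | cell block B: crate R4, crate R6]
5. Guard goes to cell block B with crate K7.  [cell block A: crate K3, crate K5, crate K6, crate M3, crate R5 | cell block B: crate K7, crate R4, crate R6]
6. Guard goes back to cell block A with crate R4.  [cell block A: crate K3, crate K5, crate K6, crate M3, crate R4, crate R5 | cell block B: crate K7, crate R6]
7. Guard goes to cell block B with crate M3.  [cell block A: crate K3, crate K5, crate K6, crate R4, crate R5 | cell block B: crate K7, crate M3, crate R6]
8. Guard goes back to cell block A alone.  [cell block A: crate K3, crate K5, crate K6, crate R4, crate R5 | cell block B: crate K7, crate M3, crate R6]
9. Guard goes to cell block B with crate K6.  [cell block A: crate K3, crate K5, crate R4, crate R5 | cell block B: crate K6, crate K7, crate M3, crate R6]
10. Guard goes back to cell block A alone.  [cell block A: crate K3, crate K5, crate R4, crate R5 | cell block B: crate K6, crate K7, crate M3, crate R6]
11. Guard goes to cell block B with crate R5.  [cell block A: crate K3, crate K5, crate R4 | cell block B: crate K6, crate K7, crate M3, crate R5, crate R6]
12. Guard goes back to cell block A alone.  [cell block A: crate K3, crate K5, crate R4 | cell block B: crate K6, crate K7, crate M3, crate R5, crate R6]
13. Guard goes to cell block B with crate K3.  [cell block A: crate K5, crate R4 | cell block B: crate K3, crate K6, crate K7, crate M3, crate R5, crate R6]
14. Guard goes back to cell block A alone.  [cell block A: crate K5, crate R4 | cell block B: crate K3, crate K6, crate K7, crate M3, crate R5, crate R6]
15. Guard goes to cell block B with crate K5.  [cell block A: crate R4 | cell block B: crate K3, crate K5, crate K6, crate K7, crate M3, crate R5, crate R6]
16. Guard goes back to cell block A alone.  [cell block A: crate R4 | cell block B: crate K3, crate K5, crate K6, crate K7, crate M3, crate R5, crate R6]
17. Guard goes to cell block B with crate R4.  [cell block A: — | cell block B: crate K3, crate K5, crate K6, crate K7, crate M3, crate R4, crate R5, crate R6]

17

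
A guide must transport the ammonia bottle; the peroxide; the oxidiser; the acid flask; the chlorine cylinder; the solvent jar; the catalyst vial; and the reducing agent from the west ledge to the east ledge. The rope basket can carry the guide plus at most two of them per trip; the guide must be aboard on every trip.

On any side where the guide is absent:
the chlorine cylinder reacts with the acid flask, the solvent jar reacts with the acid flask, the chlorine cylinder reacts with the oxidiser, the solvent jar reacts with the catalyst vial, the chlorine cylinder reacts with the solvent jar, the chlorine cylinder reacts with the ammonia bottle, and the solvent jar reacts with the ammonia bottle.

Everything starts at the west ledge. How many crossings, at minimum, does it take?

13

Counting alone: the guide can take at most 2 across per trip to the east ledge, so moving all 8 needs at least 4 loaded trips out, with a return between consecutive ones — at least 7 crossings.
The safety rule pushes this higher. Following every safe sequence of crossings, the most of the 8 that can be at the east ledge as the rope basket arrives there on crossings 7, 9, 11 is 5, 6, 7 respectively — never all 8.
So no plan with fewer than 13 crossings exists, and this one achieves 13:
1. Guide goes to the east ledge with the chlorine cylinder and the solvent jar.  [the west ledge: the acid flask, the ammonia bottle, the catalyst vial, the oxidiser, the peroxide, the reducing agent | the east ledge: the chlorine cylinder, the solvent jar]
2. Guide goes back to the west ledge with the chlorine cylinder.  [the west ledge: the acid flask, the ammonia bottle, the catalyst vial, the chlorine cylinder, the oxidiser, the peroxide, the reducing agent | the east ledge: the solvent jar]
3. Guide goes to the east ledge with the chlorine cylinder and the peroxide.  [the west ledge: the acid flask, the ammonia bottle, the catalyst vial, the oxidiser, the reducing agent | the east ledge: the chlorine cylinder, the peroxide, the solvent jar]
4. Guide goes back to the west ledge with the chlorine cylinder.  [the west ledge: the acid flask, the ammonia bottle, the catalyst vial, the chlorine cylinder, the oxidiser, the reducing agent | the east ledge: the peroxide, the solvent jar]
5. Guide goes to the east ledge with the chlorine cylinder and the oxidiser.  [the west ledge: the acid flask, the ammonia bottle, the catalyst vial, the reducing agent | the east ledge: the chlorine cylinder, the oxidiser, the peroxide, the solvent jar]
6. Guide goes back to the west ledge with the chlorine cylinder.  [the west ledge: the acid flask, the ammonia bottle, the catalyst vial, the chlorine cylinder, the reducing agent | the east ledge: the oxidiser, the peroxide, the solvent jar]
7. Guide goes to the east ledge with the acid flask and the ammonia bottle.  [the west ledge: the catalyst vial, the chlorine cylinder, the reducing agent | the east ledge: the acid flask, the ammonia bottle, the oxidiser, the peroxide, the solvent jar]
8. Guide goes back to the west ledge with the solvent jar.  [the west ledge: the catalyst vial, the chlorine cylinder, the reducing agent, the solvent jar | the east ledge: the acid flask, the ammonia bottle, the oxidiser, the peroxide]
9. Guide goes to the east ledge with the catalyst vial and the chlorine cylinder.  [the west ledge: the reducing agent, the solvent jar | the east ledge: the acid flask, the ammonia bottle, the catalyst vial, the chlorine cylinder, the oxidiser, the peroxide]
10. Guide goes back to the west ledge with the chlorine cylinder.  [the west ledge: the chlorine cylinder, the reducing agent, the solvent jar | the east ledge: the acid flask, the ammonia bottle, the catalyst vial, the oxidiser, the peroxide]
11. Guide goes to the east ledge with the chlorine cylinder and the reducing agent.  [the west ledge: the solvent jar | the east ledge: the acid flask, the ammonia bottle, the catalyst vial, the chlorine cylinder, the oxidiser, the peroxide, the reducing agent]
12. Guide goes back to the west ledge with the chlorine cylinder.  [the west ledge: the chlorine cylinder, the solvent jar | the east ledge: the acid flask, the ammonia bottle, the catalyst vial, the oxidiser, the peroxide, the reducing agent]
13. Guide goes to the east ledge with the chlorine cylinder and the solvent jar.  [the west ledge: — | the east ledge: the acid flask, the ammonia bottle, the catalyst vial, the chlorine cylinder, the oxidiser, the peroxide, the reducing agent, the solvent jar]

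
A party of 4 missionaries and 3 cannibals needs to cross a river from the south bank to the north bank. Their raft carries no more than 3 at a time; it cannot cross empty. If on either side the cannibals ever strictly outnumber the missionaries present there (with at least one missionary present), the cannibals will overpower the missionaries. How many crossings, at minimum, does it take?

Counting alone: each trip to the north bank takes at most 3 across and each return brings at least 1 back, so after t trips out (and t−1 returns) at most 3t − (t−1) of the 7 are across; that first reaches 7 at t = 3, so at least 5 crossings are needed.
The plan below uses exactly 5 crossings, so it is optimal:
1. 3 cannibals → the north bank.  (the south bank: 4M 0C; the north bank: 0M 3C)
2. 1 cannibal ← the south bank.  (the south bank: 4M 1C; the north bank: 0M 2C)
3. 3 missionaries → the north bank.  (the south bank: 1M 1C; the north bank: 3M 2C)
4. 1 missionary ← the south bank.  (the south bank: 2M 1C; the north bank: 2M 2C)
5. 2 missionaries and 1 cannibal → the north bank.  (the south bank: 0M 0C; the north bank: 4M 3C)

5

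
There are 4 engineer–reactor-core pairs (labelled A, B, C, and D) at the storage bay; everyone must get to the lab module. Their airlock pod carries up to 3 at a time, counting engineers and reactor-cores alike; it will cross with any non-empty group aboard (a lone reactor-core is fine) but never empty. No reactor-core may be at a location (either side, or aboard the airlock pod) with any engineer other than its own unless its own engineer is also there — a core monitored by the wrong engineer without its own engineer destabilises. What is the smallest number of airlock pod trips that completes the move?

9

Counting alone: each trip to the lab module takes at most 3 across and each return brings at least 1 back, so after t trips out (and t−1 returns) at most 3t − (t−1) of the 8 are across; that first reaches 8 at t = 4, so at least 7 crossings are needed.
The safety rule pushes this higher. Following every safe sequence of crossings, the most of the 8 that can be at the lab module as the airlock pod arrives there on crossing 7 is 7 — never all 8.
So no plan with fewer than 9 crossings exists, and this one achieves 9:
1. engineer A and reactor-core A cross → the lab module.
2. engineer A crosses ← the storage bay.
3. engineer A, engineer B, and reactor-core B cross → the lab module.
4. engineer A and reactor-core A cross ← the storage bay.
5. engineer A, engineer C, and engineer D cross → the lab module.
6. reactor-core B crosses ← the storage bay.
7. reactor-core A and reactor-core B cross → the lab module.
8. reactor-core A crosses ← the storage bay.
9. reactor-core A, reactor-core C, and reactor-core D cross → the lab module.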